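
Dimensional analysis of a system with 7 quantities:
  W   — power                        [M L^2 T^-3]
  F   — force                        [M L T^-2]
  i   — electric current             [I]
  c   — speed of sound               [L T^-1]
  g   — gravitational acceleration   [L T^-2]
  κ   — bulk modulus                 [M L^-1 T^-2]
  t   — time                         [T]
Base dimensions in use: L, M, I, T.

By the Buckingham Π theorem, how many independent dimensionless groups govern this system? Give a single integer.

3

Write exponents as rows L,M,I,T / cols W,F,i,c,g,κ,t:
  L: [ 2  1  0  1  1 -1  0]
  M: [ 1  1  0  0  0  1  0]
  I: [ 0  0  1  0  0  0  0]
  T: [-3 -2  0 -1 -2 -2  1]
Echelon form has 4 nonzero rows (pivots: W,F,i,g)
7 vars − rank 4 = 3 Π groups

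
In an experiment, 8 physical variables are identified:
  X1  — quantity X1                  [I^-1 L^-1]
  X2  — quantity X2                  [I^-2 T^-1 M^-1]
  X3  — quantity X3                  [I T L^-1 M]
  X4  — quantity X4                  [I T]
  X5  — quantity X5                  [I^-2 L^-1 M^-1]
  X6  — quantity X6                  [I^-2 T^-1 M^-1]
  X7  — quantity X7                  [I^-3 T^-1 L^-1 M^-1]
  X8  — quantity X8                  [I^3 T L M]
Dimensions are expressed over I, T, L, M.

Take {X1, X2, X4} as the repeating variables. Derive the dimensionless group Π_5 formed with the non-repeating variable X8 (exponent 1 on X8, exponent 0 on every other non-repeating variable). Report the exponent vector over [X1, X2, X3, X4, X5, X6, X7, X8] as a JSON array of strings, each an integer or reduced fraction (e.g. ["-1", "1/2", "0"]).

["1", "1", "0", "0", "0", "0", "0", "1"]

Exponent matrix [I,T,L,M] × [X1,X2,X3,X4,X5,X6,X7,X8]:
  I: [-1 -2  1  1 -2 -2 -3  3]
  T: [ 0 -1  1  1  0 -1 -1  1]
  L: [-1  0 -1  0 -1  0 -1  1]
  M: [ 0 -1  1  0 -1 -1 -1  1]
Row reduction gives pivot columns X1,X2,X4; rank = 3
Repeat: X1,X2,X4; free: X3,X5,X6,X7,X8
RREF:
  r0: [   1    0    1    0    1    0    1   -1]
  r1: [   0    1   -1    0    1    1    1   -1]
  r2: [   0    0    0    1    1    0    0    0]
  r3: [   0    0    0    0    0    0    0    0]
Fix exponent of X8 at 1, X3 at 0, X5 at 0, X6 at 0, X7 at 0; solve each RREF row for its pivot's exponent:
  r0: exp(X1) + (-1)·1 = 0 ⇒ exp(X1) = 1
  r1: exp(X2) + (-1)·1 = 0 ⇒ exp(X2) = 1
  r2: exp(X4) + (0)·1 = 0 ⇒ exp(X4) = 0
Π_5 = X1 · X2 · X8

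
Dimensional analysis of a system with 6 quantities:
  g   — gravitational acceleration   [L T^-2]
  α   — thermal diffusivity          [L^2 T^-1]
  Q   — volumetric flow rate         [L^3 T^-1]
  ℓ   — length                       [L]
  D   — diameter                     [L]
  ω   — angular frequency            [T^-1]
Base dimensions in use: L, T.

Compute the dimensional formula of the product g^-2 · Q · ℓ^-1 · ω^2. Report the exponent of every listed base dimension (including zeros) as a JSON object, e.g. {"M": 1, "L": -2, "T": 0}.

Write exponents as rows L,T / cols g,α,Q,ℓ,D,ω:
  L: [ 1  2  3  1  1  0]
  T: [-2 -1 -1  0  0 -1]
  [L]: (-2)·1+(1)·3+(-1)·1+(2)·0 = 0
  [T]: (-2)·-2+(1)·-1+(-1)·0+(2)·-1 = 1
⇒ T

{"L": 0, "T": 1}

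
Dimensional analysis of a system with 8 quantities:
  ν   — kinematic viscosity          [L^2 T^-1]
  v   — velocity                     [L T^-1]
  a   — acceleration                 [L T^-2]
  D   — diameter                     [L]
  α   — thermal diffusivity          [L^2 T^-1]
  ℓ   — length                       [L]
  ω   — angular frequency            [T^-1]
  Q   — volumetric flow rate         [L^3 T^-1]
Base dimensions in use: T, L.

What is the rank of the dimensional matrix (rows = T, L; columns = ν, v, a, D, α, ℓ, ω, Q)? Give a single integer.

Exponent matrix [T,L] × [ν,v,a,D,α,ℓ,ω,Q]:
  T: [-1 -1 -2  0 -1  0 -1 -1]
  L: [ 2  1  1  1  2  1  0  3]
RREF → pivots at {ν,v} ⇒ r = 2

2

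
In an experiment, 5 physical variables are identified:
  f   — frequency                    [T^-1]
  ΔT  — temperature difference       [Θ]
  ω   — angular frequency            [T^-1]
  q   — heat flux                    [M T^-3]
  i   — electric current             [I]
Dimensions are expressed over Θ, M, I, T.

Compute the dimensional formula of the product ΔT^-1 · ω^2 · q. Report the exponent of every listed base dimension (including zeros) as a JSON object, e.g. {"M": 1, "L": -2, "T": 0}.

{"Θ": -1, "M": 1, "I": 0, "T": -5}

Exponent matrix [Θ,M,I,T] × [f,ΔT,ω,q,i]:
  Θ: [ 0  1  0  0  0]
  M: [ 0  0  0  1  0]
  I: [ 0  0  0  0  1]
  T: [-1  0 -1 -3  0]
  [Θ]: (-1)·1+(2)·0+(1)·0 = -1
  [M]: (-1)·0+(2)·0+(1)·1 = 1
  [I]: (-1)·0+(2)·0+(1)·0 = 0
  [T]: (-1)·0+(2)·-1+(1)·-3 = -5
⇒ Θ^-1 M T^-5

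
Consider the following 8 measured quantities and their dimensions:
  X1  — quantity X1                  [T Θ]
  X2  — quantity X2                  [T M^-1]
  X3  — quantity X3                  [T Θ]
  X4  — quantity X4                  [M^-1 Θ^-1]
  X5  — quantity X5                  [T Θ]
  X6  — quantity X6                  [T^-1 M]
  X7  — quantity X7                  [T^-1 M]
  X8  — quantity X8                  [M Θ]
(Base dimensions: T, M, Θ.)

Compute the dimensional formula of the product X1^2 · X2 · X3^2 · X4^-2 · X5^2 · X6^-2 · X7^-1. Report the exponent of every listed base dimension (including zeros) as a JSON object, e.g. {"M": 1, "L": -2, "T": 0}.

Dimensional matrix (T×M×Θ by X1×X2×X3×X4×X5×X6×X7×X8):
  T: [ 1  1  1  0  1 -1 -1  0]
  M: [ 0 -1  0 -1  0  1  1  1]
  Θ: [ 1  0  1 -1  1  0  0  1]
  [T]: (2)·1+(1)·1+(2)·1+(-2)·0+(2)·1+(-2)·-1+(-1)·-1 = 10
  [M]: (2)·0+(1)·-1+(2)·0+(-2)·-1+(2)·0+(-2)·1+(-1)·1 = -2
  [Θ]: (2)·1+(1)·0+(2)·1+(-2)·-1+(2)·1+(-2)·0+(-1)·0 = 8
⇒ T^10 M^-2 Θ^8

{"T": 10, "M": -2, "Θ": 8}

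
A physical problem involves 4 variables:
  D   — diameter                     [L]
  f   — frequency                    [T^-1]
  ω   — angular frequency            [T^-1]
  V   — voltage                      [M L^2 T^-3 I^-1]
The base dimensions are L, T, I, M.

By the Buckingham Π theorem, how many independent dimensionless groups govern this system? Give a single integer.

Exponent matrix [L,T,I,M] × [D,f,ω,V]:
  L: [ 1  0  0  2]
  T: [ 0 -1 -1 -3]
  I: [ 0  0  0 -1]
  M: [ 0  0  0  1]
Echelon form has 3 nonzero rows (pivots: D,f,V)
4 vars − rank 3 = 1 Π group

1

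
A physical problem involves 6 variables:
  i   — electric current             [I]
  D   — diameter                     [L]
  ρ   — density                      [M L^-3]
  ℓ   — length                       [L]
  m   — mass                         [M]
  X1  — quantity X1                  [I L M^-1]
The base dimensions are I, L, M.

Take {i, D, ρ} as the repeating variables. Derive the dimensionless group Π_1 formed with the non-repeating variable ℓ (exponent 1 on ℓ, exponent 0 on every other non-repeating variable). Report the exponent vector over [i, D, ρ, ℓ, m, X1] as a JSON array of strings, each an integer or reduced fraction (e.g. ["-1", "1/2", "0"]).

Exponent matrix [I,L,M] × [i,D,ρ,ℓ,m,X1]:
  I: [ 1  0  0  0  0  1]
  L: [ 0  1 -3  1  0  1]
  M: [ 0  0  1  0  1 -1]
Row reduction gives pivot columns i,D,ρ; rank = 3
Pivot set = {i,D,ρ}, free = {ℓ,m,X1}
RREF:
  r0: [   1    0    0    0    0    1]
  r1: [   0    1    0    1    3   -2]
  r2: [   0    0    1    0    1   -1]
Fix exponent of ℓ at 1, m at 0, X1 at 0; solve each RREF row for its pivot's exponent:
  r0: exp(i) + (0)·1 = 0 ⇒ exp(i) = 0
  r1: exp(D) + (1)·1 = 0 ⇒ exp(D) = -1
  r2: exp(ρ) + (0)·1 = 0 ⇒ exp(ρ) = 0
Π_1 = D^-1 · ℓ

["0", "-1", "0", "1", "0", "0"]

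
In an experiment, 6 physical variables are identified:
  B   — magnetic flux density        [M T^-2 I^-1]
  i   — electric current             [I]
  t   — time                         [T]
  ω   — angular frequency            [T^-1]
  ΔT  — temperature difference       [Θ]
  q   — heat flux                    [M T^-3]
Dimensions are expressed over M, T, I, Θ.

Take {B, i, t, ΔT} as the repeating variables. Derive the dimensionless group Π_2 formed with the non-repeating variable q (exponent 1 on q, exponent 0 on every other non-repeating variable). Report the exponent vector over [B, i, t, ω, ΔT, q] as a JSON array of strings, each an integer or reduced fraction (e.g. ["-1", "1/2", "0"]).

["-1", "-1", "1", "0", "0", "1"]

Write exponents as rows M,T,I,Θ / cols B,i,t,ω,ΔT,q:
  M: [ 1  0  0  0  0  1]
  T: [-2  0  1 -1  0 -3]
  I: [-1  1  0  0  0  0]
  Θ: [ 0  0  0  0  1  0]
Echelon form has 4 nonzero rows (pivots: B,i,t,ΔT)
Pivot set = {B,i,t,ΔT}, free = {ω,q}
RREF:
  r0: [   1    0    0    0    0    1]
  r1: [   0    1    0    0    0    1]
  r2: [   0    0    1   -1    0   -1]
  r3: [   0    0    0    0    1    0]
Fix exponent of q at 1, ω at 0; solve each RREF row for its pivot's exponent:
  r0: exp(B) + (1)·1 = 0 ⇒ exp(B) = -1
  r1: exp(i) + (1)·1 = 0 ⇒ exp(i) = -1
  r2: exp(t) + (-1)·1 = 0 ⇒ exp(t) = 1
  r3: exp(ΔT) + (0)·1 = 0 ⇒ exp(ΔT) = 0
Π_2 = B^-1 · i^-1 · t · q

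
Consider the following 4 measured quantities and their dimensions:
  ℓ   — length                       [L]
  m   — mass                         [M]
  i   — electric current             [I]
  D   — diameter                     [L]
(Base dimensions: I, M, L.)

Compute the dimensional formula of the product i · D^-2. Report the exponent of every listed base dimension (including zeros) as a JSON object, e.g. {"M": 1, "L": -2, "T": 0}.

Exponent matrix [I,M,L] × [ℓ,m,i,D]:
  I: [ 0  0  1  0]
  M: [ 0  1  0  0]
  L: [ 1  0  0  1]
  [I]: (1)·1+(-2)·0 = 1
  [M]: (1)·0+(-2)·0 = 0
  [L]: (1)·0+(-2)·1 = -2
⇒ I L^-2

{"I": 1, "M": 0, "L": -2}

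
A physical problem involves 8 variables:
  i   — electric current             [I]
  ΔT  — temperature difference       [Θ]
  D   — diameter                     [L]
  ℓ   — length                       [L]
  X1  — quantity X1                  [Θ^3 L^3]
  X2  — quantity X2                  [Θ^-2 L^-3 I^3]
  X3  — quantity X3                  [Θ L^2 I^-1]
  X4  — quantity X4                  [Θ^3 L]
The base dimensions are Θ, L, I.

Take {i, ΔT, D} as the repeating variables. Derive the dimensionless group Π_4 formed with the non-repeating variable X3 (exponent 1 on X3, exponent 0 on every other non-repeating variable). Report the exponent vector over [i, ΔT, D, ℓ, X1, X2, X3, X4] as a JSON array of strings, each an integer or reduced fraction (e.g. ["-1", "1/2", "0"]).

Dimensional matrix (Θ×L×I by i×ΔT×D×ℓ×X1×X2×X3×X4):
  Θ: [ 0  1  0  0  3 -2  1  3]
  L: [ 0  0  1  1  3 -3  2  1]
  I: [ 1  0  0  0  0  3 -1  0]
RREF → pivots at {i,ΔT,D} ⇒ r = 3
Repeat: i,ΔT,D; free: ℓ,X1,X2,X3,X4
RREF:
  r0: [   1    0    0    0    0    3   -1    0]
  r1: [   0    1    0    0    3   -2    1    3]
  r2: [   0    0    1    1    3   -3    2    1]
Fix exponent of X3 at 1, ℓ at 0, X1 at 0, X2 at 0, X4 at 0; solve each RREF row for its pivot's exponent:
  r0: exp(i) + (-1)·1 = 0 ⇒ exp(i) = 1
  r1: exp(ΔT) + (1)·1 = 0 ⇒ exp(ΔT) = -1
  r2: exp(D) + (2)·1 = 0 ⇒ exp(D) = -2
Π_4 = i · ΔT^-1 · D^-2 · X3

["1", "-1", "-2", "0", "0", "0", "1", "0"]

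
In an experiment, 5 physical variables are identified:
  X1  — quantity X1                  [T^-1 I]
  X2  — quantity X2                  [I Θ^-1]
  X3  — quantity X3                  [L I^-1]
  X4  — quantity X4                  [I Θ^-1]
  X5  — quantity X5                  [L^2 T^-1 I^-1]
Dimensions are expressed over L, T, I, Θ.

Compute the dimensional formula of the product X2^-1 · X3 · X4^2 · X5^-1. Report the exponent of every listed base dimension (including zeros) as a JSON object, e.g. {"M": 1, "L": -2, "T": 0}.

Dimensional matrix (L×T×I×Θ by X1×X2×X3×X4×X5):
  L: [ 0  0  1  0  2]
  T: [-1  0  0  0 -1]
  I: [ 1  1 -1  1 -1]
  Θ: [ 0 -1  0 -1  0]
  [L]: (-1)·0+(1)·1+(2)·0+(-1)·2 = -1
  [T]: (-1)·0+(1)·0+(2)·0+(-1)·-1 = 1
  [I]: (-1)·1+(1)·-1+(2)·1+(-1)·-1 = 1
  [Θ]: (-1)·-1+(1)·0+(2)·-1+(-1)·0 = -1
⇒ L^-1 T I Θ^-1

{"L": -1, "T": 1, "I": 1, "Θ": -1}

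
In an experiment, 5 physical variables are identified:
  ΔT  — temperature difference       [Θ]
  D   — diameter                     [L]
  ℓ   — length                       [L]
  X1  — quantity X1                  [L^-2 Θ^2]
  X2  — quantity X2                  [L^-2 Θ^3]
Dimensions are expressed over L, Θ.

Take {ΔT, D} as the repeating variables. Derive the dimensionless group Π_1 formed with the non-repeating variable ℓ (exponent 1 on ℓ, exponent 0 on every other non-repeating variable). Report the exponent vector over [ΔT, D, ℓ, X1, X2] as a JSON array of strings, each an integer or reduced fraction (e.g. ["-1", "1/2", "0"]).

["0", "-1", "1", "0", "0"]

Exponent matrix [L,Θ] × [ΔT,D,ℓ,X1,X2]:
  L: [ 0  1  1 -2 -2]
  Θ: [ 1  0  0  2  3]
Row reduction gives pivot columns ΔT,D; rank = 2
Pivot set = {ΔT,D}, free = {ℓ,X1,X2}
RREF:
  r0: [   1    0    0    2    3]
  r1: [   0    1    1   -2   -2]
Fix exponent of ℓ at 1, X1 at 0, X2 at 0; solve each RREF row for its pivot's exponent:
  r0: exp(ΔT) + (0)·1 = 0 ⇒ exp(ΔT) = 0
  r1: exp(D) + (1)·1 = 0 ⇒ exp(D) = -1
Π_1 = D^-1 · ℓ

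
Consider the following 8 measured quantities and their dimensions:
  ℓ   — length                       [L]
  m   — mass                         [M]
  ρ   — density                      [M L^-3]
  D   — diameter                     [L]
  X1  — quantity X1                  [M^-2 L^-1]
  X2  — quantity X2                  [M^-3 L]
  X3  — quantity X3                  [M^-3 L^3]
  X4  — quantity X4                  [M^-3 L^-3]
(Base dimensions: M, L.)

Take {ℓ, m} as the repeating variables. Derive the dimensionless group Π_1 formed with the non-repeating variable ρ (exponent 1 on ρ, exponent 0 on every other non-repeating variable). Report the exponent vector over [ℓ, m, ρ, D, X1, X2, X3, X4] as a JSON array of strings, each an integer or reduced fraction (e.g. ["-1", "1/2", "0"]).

["3", "-1", "1", "0", "0", "0", "0", "0"]

Exponent matrix [M,L] × [ℓ,m,ρ,D,X1,X2,X3,X4]:
  M: [ 0  1  1  0 -2 -3 -3 -3]
  L: [ 1  0 -3  1 -1  1  3 -3]
RREF → pivots at {ℓ,m} ⇒ r = 2
Repeat: ℓ,m; free: ρ,D,X1,X2,X3,X4
RREF:
  r0: [   1    0   -3    1   -1    1    3   -3]
  r1: [   0    1    1    0   -2   -3   -3   -3]
Fix exponent of ρ at 1, D at 0, X1 at 0, X2 at 0, X3 at 0, X4 at 0; solve each RREF row for its pivot's exponent:
  r0: exp(ℓ) + (-3)·1 = 0 ⇒ exp(ℓ) = 3
  r1: exp(m) + (1)·1 = 0 ⇒ exp(m) = -1
Π_1 = ℓ^3 · m^-1 · ρ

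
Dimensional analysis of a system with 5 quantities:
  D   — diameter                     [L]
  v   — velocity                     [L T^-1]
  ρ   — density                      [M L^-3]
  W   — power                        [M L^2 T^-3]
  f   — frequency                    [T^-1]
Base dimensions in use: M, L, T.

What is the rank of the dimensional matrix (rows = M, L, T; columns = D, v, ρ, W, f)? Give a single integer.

3

Exponent matrix [M,L,T] × [D,v,ρ,W,f]:
  M: [ 0  0  1  1  0]
  L: [ 1  1 -3  2  0]
  T: [ 0 -1  0 -3 -1]
RREF → pivots at {D,v,ρ} ⇒ r = 3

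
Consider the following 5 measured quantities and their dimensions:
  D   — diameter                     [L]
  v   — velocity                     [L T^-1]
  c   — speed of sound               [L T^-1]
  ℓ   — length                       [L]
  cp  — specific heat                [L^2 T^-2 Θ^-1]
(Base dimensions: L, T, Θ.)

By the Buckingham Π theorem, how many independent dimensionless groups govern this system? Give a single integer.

Write exponents as rows L,T,Θ / cols D,v,c,ℓ,cp:
  L: [ 1  1  1  1  2]
  T: [ 0 -1 -1  0 -2]
  Θ: [ 0  0  0  0 -1]
Row reduction gives pivot columns D,v,cp; rank = 3
n=5, r=3 ⇒ 2 dimensionless groups

2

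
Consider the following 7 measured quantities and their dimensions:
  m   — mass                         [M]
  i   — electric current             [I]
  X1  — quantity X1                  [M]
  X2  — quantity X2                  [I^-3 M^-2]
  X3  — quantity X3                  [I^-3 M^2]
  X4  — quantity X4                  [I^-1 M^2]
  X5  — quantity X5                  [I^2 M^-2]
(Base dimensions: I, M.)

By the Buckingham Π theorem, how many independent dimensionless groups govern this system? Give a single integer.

Dimensional matrix (I×M by m×i×X1×X2×X3×X4×X5):
  I: [ 0  1  0 -3 -3 -1  2]
  M: [ 1  0  1 -2  2  2 -2]
Echelon form has 2 nonzero rows (pivots: m,i)
Π count = n − r = 7 − 2 = 5

5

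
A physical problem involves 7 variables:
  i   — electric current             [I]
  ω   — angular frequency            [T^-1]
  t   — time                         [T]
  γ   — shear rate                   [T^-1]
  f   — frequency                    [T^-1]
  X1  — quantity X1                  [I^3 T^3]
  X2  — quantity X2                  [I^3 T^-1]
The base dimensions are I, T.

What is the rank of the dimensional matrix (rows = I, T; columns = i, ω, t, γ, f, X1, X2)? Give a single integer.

Exponent matrix [I,T] × [i,ω,t,γ,f,X1,X2]:
  I: [ 1  0  0  0  0  3  3]
  T: [ 0 -1  1 -1 -1  3 -1]
Row reduction gives pivot columns i,ω; rank = 2

2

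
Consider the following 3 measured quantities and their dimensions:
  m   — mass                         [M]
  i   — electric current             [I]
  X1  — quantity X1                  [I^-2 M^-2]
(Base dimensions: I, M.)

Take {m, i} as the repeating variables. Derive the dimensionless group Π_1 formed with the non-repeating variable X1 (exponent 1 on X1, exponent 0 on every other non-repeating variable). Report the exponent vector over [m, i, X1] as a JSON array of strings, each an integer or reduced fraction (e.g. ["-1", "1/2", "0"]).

Dimensional matrix (I×M by m×i×X1):
  I: [ 0  1 -2]
  M: [ 1  0 -2]
Row reduction gives pivot columns m,i; rank = 2
Repeat: m,i; free: X1
RREF:
  r0: [   1    0   -2]
  r1: [   0    1   -2]
Fix exponent of X1 at 1; solve each RREF row for its pivot's exponent:
  r0: exp(m) + (-2)·1 = 0 ⇒ exp(m) = 2
  r1: exp(i) + (-2)·1 = 0 ⇒ exp(i) = 2
Π_1 = m^2 · i^2 · X1

["2", "2", "1"]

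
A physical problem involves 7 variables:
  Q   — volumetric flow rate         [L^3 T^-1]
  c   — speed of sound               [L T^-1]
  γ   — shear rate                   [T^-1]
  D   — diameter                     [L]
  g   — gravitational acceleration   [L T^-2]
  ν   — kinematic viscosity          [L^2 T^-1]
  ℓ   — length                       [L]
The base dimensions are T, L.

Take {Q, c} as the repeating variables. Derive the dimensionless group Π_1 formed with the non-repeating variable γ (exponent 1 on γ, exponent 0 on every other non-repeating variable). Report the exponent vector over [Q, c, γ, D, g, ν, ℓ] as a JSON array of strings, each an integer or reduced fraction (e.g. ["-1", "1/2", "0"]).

Dimensional matrix (T×L by Q×c×γ×D×g×ν×ℓ):
  T: [-1 -1 -1  0 -2 -1  0]
  L: [ 3  1  0  1  1  2  1]
Echelon form has 2 nonzero rows (pivots: Q,c)
Pivot set = {Q,c}, free = {γ,D,g,ν,ℓ}
RREF:
  r0: [   1    0 -1/2  1/2 -1/2  1/2  1/2]
  r1: [   0    1  3/2 -1/2  5/2  1/2 -1/2]
Fix exponent of γ at 1, D at 0, g at 0, ν at 0, ℓ at 0; solve each RREF row for its pivot's exponent:
  r0: exp(Q) + (-1/2)·1 = 0 ⇒ exp(Q) = 1/2
  r1: exp(c) + (3/2)·1 = 0 ⇒ exp(c) = -3/2
Π_1 = Q^(1/2) · c^(-3/2) · γ

["1/2", "-3/2", "1", "0", "0", "0", "0"]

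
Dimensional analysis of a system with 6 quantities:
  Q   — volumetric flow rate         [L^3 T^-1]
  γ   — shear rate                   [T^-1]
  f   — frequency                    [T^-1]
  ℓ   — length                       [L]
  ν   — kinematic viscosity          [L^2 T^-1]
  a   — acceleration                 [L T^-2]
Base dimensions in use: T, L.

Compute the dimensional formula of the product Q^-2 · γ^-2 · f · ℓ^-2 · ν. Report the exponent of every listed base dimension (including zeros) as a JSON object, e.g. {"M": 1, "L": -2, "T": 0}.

{"T": 2, "L": -6}

Write exponents as rows T,L / cols Q,γ,f,ℓ,ν,a:
  T: [-1 -1 -1  0 -1 -2]
  L: [ 3  0  0  1  2  1]
  [T]: (-2)·-1+(-2)·-1+(1)·-1+(-2)·0+(1)·-1 = 2
  [L]: (-2)·3+(-2)·0+(1)·0+(-2)·1+(1)·2 = -6
⇒ T^2 L^-6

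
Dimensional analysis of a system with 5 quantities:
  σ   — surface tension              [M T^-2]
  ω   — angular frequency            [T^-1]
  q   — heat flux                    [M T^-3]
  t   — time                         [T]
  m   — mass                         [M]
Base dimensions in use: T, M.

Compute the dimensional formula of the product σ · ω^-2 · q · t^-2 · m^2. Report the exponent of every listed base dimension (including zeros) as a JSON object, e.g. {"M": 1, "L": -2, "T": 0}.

Write exponents as rows T,M / cols σ,ω,q,t,m:
  T: [-2 -1 -3  1  0]
  M: [ 1  0  1  0  1]
  [T]: (1)·-2+(-2)·-1+(1)·-3+(-2)·1+(2)·0 = -5
  [M]: (1)·1+(-2)·0+(1)·1+(-2)·0+(2)·1 = 4
⇒ T^-5 M^4

{"T": -5, "M": 4}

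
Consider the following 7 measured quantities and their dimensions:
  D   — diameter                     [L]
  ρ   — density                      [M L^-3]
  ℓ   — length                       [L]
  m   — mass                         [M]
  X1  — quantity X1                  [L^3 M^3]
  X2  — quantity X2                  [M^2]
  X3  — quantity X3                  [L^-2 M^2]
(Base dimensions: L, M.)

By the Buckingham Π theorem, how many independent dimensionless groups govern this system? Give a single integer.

5

Exponent matrix [L,M] × [D,ρ,ℓ,m,X1,X2,X3]:
  L: [ 1 -3  1  0  3  0 -2]
  M: [ 0  1  0  1  3  2  2]
Row reduction gives pivot columns D,ρ; rank = 2
n=7, r=2 ⇒ 5 dimensionless groups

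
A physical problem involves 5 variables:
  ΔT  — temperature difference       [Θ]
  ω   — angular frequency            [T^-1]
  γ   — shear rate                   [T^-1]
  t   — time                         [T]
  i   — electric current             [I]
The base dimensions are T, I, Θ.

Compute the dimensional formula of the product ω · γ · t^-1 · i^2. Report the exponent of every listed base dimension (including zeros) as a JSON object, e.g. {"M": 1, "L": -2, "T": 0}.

Exponent matrix [T,I,Θ] × [ΔT,ω,γ,t,i]:
  T: [ 0 -1 -1  1  0]
  I: [ 0  0  0  0  1]
  Θ: [ 1  0  0  0  0]
  [T]: (1)·-1+(1)·-1+(-1)·1+(2)·0 = -3
  [I]: (1)·0+(1)·0+(-1)·0+(2)·1 = 2
  [Θ]: (1)·0+(1)·0+(-1)·0+(2)·0 = 0
⇒ T^-3 I^2

{"T": -3, "I": 2, "Θ": 0}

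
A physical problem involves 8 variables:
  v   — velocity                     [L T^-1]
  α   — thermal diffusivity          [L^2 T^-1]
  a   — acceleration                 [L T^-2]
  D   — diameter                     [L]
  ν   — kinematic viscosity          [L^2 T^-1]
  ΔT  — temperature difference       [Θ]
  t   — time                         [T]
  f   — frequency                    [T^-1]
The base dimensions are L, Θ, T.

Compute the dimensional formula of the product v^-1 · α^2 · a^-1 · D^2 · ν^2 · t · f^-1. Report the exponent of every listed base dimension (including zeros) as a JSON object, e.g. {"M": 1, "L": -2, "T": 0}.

Write exponents as rows L,Θ,T / cols v,α,a,D,ν,ΔT,t,f:
  L: [ 1  2  1  1  2  0  0  0]
  Θ: [ 0  0  0  0  0  1  0  0]
  T: [-1 -1 -2  0 -1  0  1 -1]
  [L]: (-1)·1+(2)·2+(-1)·1+(2)·1+(2)·2+(1)·0+(-1)·0 = 8
  [Θ]: (-1)·0+(2)·0+(-1)·0+(2)·0+(2)·0+(1)·0+(-1)·0 = 0
  [T]: (-1)·-1+(2)·-1+(-1)·-2+(2)·0+(2)·-1+(1)·1+(-1)·-1 = 1
⇒ L^8 T

{"L": 8, "Θ": 0, "T": 1}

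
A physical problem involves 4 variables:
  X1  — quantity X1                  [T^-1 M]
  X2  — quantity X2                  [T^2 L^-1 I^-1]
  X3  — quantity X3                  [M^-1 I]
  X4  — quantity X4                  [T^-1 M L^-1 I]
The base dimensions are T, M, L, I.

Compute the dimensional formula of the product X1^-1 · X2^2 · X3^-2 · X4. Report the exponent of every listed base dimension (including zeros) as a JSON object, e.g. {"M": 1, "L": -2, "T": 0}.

Exponent matrix [T,M,L,I] × [X1,X2,X3,X4]:
  T: [-1  2  0 -1]
  M: [ 1  0 -1  1]
  L: [ 0 -1  0 -1]
  I: [ 0 -1  1  1]
  [T]: (-1)·-1+(2)·2+(-2)·0+(1)·-1 = 4
  [M]: (-1)·1+(2)·0+(-2)·-1+(1)·1 = 2
  [L]: (-1)·0+(2)·-1+(-2)·0+(1)·-1 = -3
  [I]: (-1)·0+(2)·-1+(-2)·1+(1)·1 = -3
⇒ T^4 M^2 L^-3 I^-3

{"T": 4, "M": 2, "L": -3, "I": -3}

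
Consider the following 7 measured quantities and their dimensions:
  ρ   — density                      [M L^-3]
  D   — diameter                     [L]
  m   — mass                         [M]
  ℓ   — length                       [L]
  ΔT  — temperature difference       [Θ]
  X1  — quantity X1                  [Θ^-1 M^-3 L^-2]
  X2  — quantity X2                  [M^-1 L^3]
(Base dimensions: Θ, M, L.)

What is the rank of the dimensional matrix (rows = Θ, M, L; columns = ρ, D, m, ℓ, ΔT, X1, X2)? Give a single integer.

3

Exponent matrix [Θ,M,L] × [ρ,D,m,ℓ,ΔT,X1,X2]:
  Θ: [ 0  0  0  0  1 -1  0]
  M: [ 1  0  1  0  0 -3 -1]
  L: [-3  1  0  1  0 -2  3]
Row reduction gives pivot columns ρ,D,ΔT; rank = 3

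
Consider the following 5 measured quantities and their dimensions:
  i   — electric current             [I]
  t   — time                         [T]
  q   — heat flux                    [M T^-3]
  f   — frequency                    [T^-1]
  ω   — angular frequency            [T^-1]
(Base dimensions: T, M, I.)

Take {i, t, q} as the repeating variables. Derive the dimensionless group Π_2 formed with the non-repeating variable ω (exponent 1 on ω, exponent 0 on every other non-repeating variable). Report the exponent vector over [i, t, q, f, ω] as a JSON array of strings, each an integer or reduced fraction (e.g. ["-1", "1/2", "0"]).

["0", "1", "0", "0", "1"]

Dimensional matrix (T×M×I by i×t×q×f×ω):
  T: [ 0  1 -3 -1 -1]
  M: [ 0  0  1  0  0]
  I: [ 1  0  0  0  0]
Row reduction gives pivot columns i,t,q; rank = 3
Repeat: i,t,q; free: f,ω
RREF:
  r0: [   1    0    0    0    0]
  r1: [   0    1    0   -1   -1]
  r2: [   0    0    1    0    0]
Fix exponent of ω at 1, f at 0; solve each RREF row for its pivot's exponent:
  r0: exp(i) + (0)·1 = 0 ⇒ exp(i) = 0
  r1: exp(t) + (-1)·1 = 0 ⇒ exp(t) = 1
  r2: exp(q) + (0)·1 = 0 ⇒ exp(q) = 0
Π_2 = t · ω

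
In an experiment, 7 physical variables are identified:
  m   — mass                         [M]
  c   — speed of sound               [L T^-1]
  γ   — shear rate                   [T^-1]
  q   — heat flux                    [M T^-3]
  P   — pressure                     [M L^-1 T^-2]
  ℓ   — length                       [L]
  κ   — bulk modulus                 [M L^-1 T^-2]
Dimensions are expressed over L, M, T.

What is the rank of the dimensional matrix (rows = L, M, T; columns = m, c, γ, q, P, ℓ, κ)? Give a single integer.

3

Exponent matrix [L,M,T] × [m,c,γ,q,P,ℓ,κ]:
  L: [ 0  1  0  0 -1  1 -1]
  M: [ 1  0  0  1  1  0  1]
  T: [ 0 -1 -1 -3 -2  0 -2]
Row reduction gives pivot columns m,c,γ; rank = 3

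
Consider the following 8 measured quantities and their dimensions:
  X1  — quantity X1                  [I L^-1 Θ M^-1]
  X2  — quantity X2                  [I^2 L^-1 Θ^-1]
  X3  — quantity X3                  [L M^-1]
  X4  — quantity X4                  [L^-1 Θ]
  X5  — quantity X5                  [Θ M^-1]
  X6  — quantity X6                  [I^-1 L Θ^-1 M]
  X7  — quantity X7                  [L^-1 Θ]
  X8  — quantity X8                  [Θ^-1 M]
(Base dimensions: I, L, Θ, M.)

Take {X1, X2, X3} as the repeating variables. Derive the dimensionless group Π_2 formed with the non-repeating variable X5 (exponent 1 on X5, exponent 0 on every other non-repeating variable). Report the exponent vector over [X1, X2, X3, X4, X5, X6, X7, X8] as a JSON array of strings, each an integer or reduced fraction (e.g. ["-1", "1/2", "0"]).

Exponent matrix [I,L,Θ,M] × [X1,X2,X3,X4,X5,X6,X7,X8]:
  I: [ 1  2  0  0  0 -1  0  0]
  L: [-1 -1  1 -1  0  1 -1  0]
  Θ: [ 1 -1  0  1  1 -1  1 -1]
  M: [-1  0 -1  0 -1  1  0  1]
Row reduction gives pivot columns X1,X2,X3; rank = 3
Pivot set = {X1,X2,X3}, free = {X4,X5,X6,X7,X8}
RREF:
  r0: [   1    0    0  2/3  2/3   -1  2/3 -2/3]
  r1: [   0    1    0 -1/3 -1/3    0 -1/3  1/3]
  r2: [   0    0    1 -2/3  1/3    0 -2/3 -1/3]
  r3: [   0    0    0    0    0    0    0    0]
Fix exponent of X5 at 1, X4 at 0, X6 at 0, X7 at 0, X8 at 0; solve each RREF row for its pivot's exponent:
  r0: exp(X1) + (2/3)·1 = 0 ⇒ exp(X1) = -2/3
  r1: exp(X2) + (-1/3)·1 = 0 ⇒ exp(X2) = 1/3
  r2: exp(X3) + (1/3)·1 = 0 ⇒ exp(X3) = -1/3
Π_2 = X1^(-2/3) · X2^(1/3) · X3^(-1/3) · X5

["-2/3", "1/3", "-1/3", "0", "1", "0", "0", "0"]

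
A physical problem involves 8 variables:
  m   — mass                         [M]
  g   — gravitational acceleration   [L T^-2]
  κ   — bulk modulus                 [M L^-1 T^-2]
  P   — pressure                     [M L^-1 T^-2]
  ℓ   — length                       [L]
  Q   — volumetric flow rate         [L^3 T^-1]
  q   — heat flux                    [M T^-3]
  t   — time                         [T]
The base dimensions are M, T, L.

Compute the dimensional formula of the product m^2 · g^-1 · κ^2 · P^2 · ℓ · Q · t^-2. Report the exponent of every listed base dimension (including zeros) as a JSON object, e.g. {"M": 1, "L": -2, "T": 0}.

{"M": 6, "T": -9, "L": -1}

Write exponents as rows M,T,L / cols m,g,κ,P,ℓ,Q,q,t:
  M: [ 1  0  1  1  0  0  1  0]
  T: [ 0 -2 -2 -2  0 -1 -3  1]
  L: [ 0  1 -1 -1  1  3  0  0]
  [M]: (2)·1+(-1)·0+(2)·1+(2)·1+(1)·0+(1)·0+(-2)·0 = 6
  [T]: (2)·0+(-1)·-2+(2)·-2+(2)·-2+(1)·0+(1)·-1+(-2)·1 = -9
  [L]: (2)·0+(-1)·1+(2)·-1+(2)·-1+(1)·1+(1)·3+(-2)·0 = -1
⇒ M^6 T^-9 L^-1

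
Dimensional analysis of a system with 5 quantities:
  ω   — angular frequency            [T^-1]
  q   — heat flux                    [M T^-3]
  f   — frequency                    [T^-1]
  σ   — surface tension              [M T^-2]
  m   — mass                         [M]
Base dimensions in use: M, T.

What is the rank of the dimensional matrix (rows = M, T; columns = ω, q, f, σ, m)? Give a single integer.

Dimensional matrix (M×T by ω×q×f×σ×m):
  M: [ 0  1  0  1  1]
  T: [-1 -3 -1 -2  0]
RREF → pivots at {ω,q} ⇒ r = 2

2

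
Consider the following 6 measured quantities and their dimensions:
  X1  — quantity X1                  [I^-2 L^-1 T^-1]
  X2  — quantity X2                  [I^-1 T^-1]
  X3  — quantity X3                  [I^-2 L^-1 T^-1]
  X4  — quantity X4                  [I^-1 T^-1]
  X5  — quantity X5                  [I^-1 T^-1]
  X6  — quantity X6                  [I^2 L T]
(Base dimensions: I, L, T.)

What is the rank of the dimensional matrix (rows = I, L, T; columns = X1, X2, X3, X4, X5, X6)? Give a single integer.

2

Write exponents as rows I,L,T / cols X1,X2,X3,X4,X5,X6:
  I: [-2 -1 -2 -1 -1  2]
  L: [-1  0 -1  0  0  1]
  T: [-1 -1 -1 -1 -1  1]
Echelon form has 2 nonzero rows (pivots: X1,X2)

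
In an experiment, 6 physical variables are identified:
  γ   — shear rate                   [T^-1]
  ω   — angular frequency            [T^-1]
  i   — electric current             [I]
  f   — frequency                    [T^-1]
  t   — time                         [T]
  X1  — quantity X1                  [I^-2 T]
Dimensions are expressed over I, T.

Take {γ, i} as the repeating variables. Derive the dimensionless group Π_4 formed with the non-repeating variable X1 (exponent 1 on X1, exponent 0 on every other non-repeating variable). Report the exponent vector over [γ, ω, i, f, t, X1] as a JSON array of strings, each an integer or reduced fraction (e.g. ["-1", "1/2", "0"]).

["1", "0", "2", "0", "0", "1"]

Write exponents as rows I,T / cols γ,ω,i,f,t,X1:
  I: [ 0  0  1  0  0 -2]
  T: [-1 -1  0 -1  1  1]
RREF → pivots at {γ,i} ⇒ r = 2
Pivot set = {γ,i}, free = {ω,f,t,X1}
RREF:
  r0: [   1    1    0    1   -1   -1]
  r1: [   0    0    1    0    0   -2]
Fix exponent of X1 at 1, ω at 0, f at 0, t at 0; solve each RREF row for its pivot's exponent:
  r0: exp(γ) + (-1)·1 = 0 ⇒ exp(γ) = 1
  r1: exp(i) + (-2)·1 = 0 ⇒ exp(i) = 2
Π_4 = γ · i^2 · X1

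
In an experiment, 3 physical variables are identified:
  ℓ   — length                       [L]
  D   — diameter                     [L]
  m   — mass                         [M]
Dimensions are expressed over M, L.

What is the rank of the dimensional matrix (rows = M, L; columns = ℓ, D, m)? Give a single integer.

2

Exponent matrix [M,L] × [ℓ,D,m]:
  M: [ 0  0  1]
  L: [ 1  1  0]
Echelon form has 2 nonzero rows (pivots: ℓ,m)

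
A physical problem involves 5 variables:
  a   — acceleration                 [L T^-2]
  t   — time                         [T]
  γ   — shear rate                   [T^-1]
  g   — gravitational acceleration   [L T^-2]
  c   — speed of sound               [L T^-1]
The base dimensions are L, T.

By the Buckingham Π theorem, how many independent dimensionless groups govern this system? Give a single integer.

3

Dimensional matrix (L×T by a×t×γ×g×c):
  L: [ 1  0  0  1  1]
  T: [-2  1 -1 -2 -1]
Row reduction gives pivot columns a,t; rank = 2
n=5, r=2 ⇒ 3 dimensionless groups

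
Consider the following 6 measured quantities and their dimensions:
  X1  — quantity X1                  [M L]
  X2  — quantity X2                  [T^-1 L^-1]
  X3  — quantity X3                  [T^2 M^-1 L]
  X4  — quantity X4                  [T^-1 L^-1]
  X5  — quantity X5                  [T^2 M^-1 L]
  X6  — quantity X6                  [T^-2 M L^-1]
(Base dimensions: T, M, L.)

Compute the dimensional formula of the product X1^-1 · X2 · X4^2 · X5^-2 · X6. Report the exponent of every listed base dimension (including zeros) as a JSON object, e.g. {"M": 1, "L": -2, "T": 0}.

Dimensional matrix (T×M×L by X1×X2×X3×X4×X5×X6):
  T: [ 0 -1  2 -1  2 -2]
  M: [ 1  0 -1  0 -1  1]
  L: [ 1 -1  1 -1  1 -1]
  [T]: (-1)·0+(1)·-1+(2)·-1+(-2)·2+(1)·-2 = -9
  [M]: (-1)·1+(1)·0+(2)·0+(-2)·-1+(1)·1 = 2
  [L]: (-1)·1+(1)·-1+(2)·-1+(-2)·1+(1)·-1 = -7
⇒ T^-9 M^2 L^-7

{"T": -9, "M": 2, "L": -7}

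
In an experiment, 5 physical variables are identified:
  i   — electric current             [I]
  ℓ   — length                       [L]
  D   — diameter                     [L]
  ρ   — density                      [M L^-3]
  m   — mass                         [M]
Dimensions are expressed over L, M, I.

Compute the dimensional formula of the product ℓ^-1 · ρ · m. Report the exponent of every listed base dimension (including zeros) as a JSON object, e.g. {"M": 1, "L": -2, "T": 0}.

{"L": -4, "M": 2, "I": 0}

Exponent matrix [L,M,I] × [i,ℓ,D,ρ,m]:
  L: [ 0  1  1 -3  0]
  M: [ 0  0  0  1  1]
  I: [ 1  0  0  0  0]
  [L]: (-1)·1+(1)·-3+(1)·0 = -4
  [M]: (-1)·0+(1)·1+(1)·1 = 2
  [I]: (-1)·0+(1)·0+(1)·0 = 0
⇒ L^-4 M^2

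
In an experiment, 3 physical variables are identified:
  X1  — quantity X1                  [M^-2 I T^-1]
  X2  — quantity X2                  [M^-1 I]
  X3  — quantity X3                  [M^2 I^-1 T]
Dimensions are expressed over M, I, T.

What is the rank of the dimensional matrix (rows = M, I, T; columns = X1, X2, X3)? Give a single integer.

2

Exponent matrix [M,I,T] × [X1,X2,X3]:
  M: [-2 -1  2]
  I: [ 1  1 -1]
  T: [-1  0  1]
Echelon form has 2 nonzero rows (pivots: X1,X2)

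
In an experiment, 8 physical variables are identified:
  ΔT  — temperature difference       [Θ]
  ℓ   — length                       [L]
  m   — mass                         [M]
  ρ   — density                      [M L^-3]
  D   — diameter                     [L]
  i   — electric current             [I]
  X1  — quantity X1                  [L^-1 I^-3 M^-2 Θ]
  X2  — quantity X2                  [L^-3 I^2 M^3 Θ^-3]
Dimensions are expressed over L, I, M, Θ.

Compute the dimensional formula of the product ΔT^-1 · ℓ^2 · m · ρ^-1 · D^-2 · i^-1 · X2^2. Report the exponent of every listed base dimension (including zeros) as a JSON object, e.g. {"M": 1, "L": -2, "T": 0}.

Exponent matrix [L,I,M,Θ] × [ΔT,ℓ,m,ρ,D,i,X1,X2]:
  L: [ 0  1  0 -3  1  0 -1 -3]
  I: [ 0  0  0  0  0  1 -3  2]
  M: [ 0  0  1  1  0  0 -2  3]
  Θ: [ 1  0  0  0  0  0  1 -3]
  [L]: (-1)·0+(2)·1+(1)·0+(-1)·-3+(-2)·1+(-1)·0+(2)·-3 = -3
  [I]: (-1)·0+(2)·0+(1)·0+(-1)·0+(-2)·0+(-1)·1+(2)·2 = 3
  [M]: (-1)·0+(2)·0+(1)·1+(-1)·1+(-2)·0+(-1)·0+(2)·3 = 6
  [Θ]: (-1)·1+(2)·0+(1)·0+(-1)·0+(-2)·0+(-1)·0+(2)·-3 = -7
⇒ L^-3 I^3 M^6 Θ^-7

{"L": -3, "I": 3, "M": 6, "Θ": -7}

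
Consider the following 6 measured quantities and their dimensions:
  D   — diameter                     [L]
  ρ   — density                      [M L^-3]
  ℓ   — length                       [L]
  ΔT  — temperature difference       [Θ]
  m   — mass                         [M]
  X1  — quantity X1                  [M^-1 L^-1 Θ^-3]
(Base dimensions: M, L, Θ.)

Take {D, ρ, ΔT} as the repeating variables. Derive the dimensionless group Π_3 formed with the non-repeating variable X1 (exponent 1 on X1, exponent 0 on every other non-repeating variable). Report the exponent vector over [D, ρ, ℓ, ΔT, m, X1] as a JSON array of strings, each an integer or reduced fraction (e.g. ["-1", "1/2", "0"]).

Write exponents as rows M,L,Θ / cols D,ρ,ℓ,ΔT,m,X1:
  M: [ 0  1  0  0  1 -1]
  L: [ 1 -3  1  0  0 -1]
  Θ: [ 0  0  0  1  0 -3]
Echelon form has 3 nonzero rows (pivots: D,ρ,ΔT)
Repeat: D,ρ,ΔT; free: ℓ,m,X1
RREF:
  r0: [   1    0    1    0    3   -4]
  r1: [   0    1    0    0    1   -1]
  r2: [   0    0    0    1    0   -3]
Fix exponent of X1 at 1, ℓ at 0, m at 0; solve each RREF row for its pivot's exponent:
  r0: exp(D) + (-4)·1 = 0 ⇒ exp(D) = 4
  r1: exp(ρ) + (-1)·1 = 0 ⇒ exp(ρ) = 1
  r2: exp(ΔT) + (-3)·1 = 0 ⇒ exp(ΔT) = 3
Π_3 = D^4 · ρ · ΔT^3 · X1

["4", "1", "0", "3", "0", "1"]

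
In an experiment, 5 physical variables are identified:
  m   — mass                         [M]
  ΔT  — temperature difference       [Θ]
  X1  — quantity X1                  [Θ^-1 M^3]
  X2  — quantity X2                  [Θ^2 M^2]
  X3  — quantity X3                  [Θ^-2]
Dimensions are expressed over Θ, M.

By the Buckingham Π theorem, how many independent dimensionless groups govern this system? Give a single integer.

Exponent matrix [Θ,M] × [m,ΔT,X1,X2,X3]:
  Θ: [ 0  1 -1  2 -2]
  M: [ 1  0  3  2  0]
Echelon form has 2 nonzero rows (pivots: m,ΔT)
Π count = n − r = 5 − 2 = 3

3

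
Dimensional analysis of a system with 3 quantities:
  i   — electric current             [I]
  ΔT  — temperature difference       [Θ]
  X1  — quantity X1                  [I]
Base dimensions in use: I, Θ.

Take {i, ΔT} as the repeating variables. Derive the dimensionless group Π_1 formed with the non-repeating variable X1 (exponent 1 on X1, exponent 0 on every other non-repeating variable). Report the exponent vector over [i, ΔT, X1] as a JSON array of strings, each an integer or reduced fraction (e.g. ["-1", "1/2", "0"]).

Write exponents as rows I,Θ / cols i,ΔT,X1:
  I: [ 1  0  1]
  Θ: [ 0  1  0]
Row reduction gives pivot columns i,ΔT; rank = 2
Pivot set = {i,ΔT}, free = {X1}
RREF:
  r0: [   1    0    1]
  r1: [   0    1    0]
Fix exponent of X1 at 1; solve each RREF row for its pivot's exponent:
  r0: exp(i) + (1)·1 = 0 ⇒ exp(i) = -1
  r1: exp(ΔT) + (0)·1 = 0 ⇒ exp(ΔT) = 0
Π_1 = i^-1 · X1

["-1", "0", "1"]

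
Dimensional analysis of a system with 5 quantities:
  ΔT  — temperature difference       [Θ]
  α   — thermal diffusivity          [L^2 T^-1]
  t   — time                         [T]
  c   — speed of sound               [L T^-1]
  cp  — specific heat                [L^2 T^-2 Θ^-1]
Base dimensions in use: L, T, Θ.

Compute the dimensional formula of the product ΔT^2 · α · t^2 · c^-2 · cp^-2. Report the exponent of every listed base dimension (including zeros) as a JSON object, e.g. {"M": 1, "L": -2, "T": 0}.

{"L": -4, "T": 7, "Θ": 4}

Exponent matrix [L,T,Θ] × [ΔT,α,t,c,cp]:
  L: [ 0  2  0  1  2]
  T: [ 0 -1  1 -1 -2]
  Θ: [ 1  0  0  0 -1]
  [L]: (2)·0+(1)·2+(2)·0+(-2)·1+(-2)·2 = -4
  [T]: (2)·0+(1)·-1+(2)·1+(-2)·-1+(-2)·-2 = 7
  [Θ]: (2)·1+(1)·0+(2)·0+(-2)·0+(-2)·-1 = 4
⇒ L^-4 T^7 Θ^4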